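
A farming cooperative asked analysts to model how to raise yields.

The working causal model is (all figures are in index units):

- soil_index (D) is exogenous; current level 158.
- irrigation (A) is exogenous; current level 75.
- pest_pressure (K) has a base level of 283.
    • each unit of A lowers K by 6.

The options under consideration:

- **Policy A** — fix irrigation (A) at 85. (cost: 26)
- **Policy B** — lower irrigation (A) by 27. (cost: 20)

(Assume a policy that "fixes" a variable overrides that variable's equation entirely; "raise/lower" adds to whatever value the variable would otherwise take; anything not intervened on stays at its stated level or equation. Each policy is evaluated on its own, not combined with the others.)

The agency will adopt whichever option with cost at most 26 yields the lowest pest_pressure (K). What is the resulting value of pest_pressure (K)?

-227

Policy A (A := 85):
  A = 85
  K = 283 − 6·85 = -227
Policy B (A − 27):
  A = 75 − 27 = 48
  K = 283 − 6·48 = -5
Comparing — Policy A: K=-227, Policy B: K=-5. Lowest is -227 (Policy A).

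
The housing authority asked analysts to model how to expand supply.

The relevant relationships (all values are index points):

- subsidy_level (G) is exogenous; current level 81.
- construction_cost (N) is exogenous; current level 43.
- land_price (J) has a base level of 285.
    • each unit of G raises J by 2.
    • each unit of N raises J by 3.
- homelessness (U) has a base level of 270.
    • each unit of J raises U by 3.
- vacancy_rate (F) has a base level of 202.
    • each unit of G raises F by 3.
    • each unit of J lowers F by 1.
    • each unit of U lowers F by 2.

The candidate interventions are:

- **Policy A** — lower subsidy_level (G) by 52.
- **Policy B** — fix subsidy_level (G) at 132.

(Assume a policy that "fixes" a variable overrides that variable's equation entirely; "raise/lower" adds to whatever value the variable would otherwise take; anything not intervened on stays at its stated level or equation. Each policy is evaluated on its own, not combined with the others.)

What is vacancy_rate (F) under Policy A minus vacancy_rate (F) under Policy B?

Policy A (G − 52):
  G = 81 − 52 = 29
  N = 43
  J = 285 + 2·29 + 3·43 = 472
  U = 270 + 3·472 = 1686
  F = 202 + 3·29 − 472 − 2·1686 = -3555
Policy B (G := 132):
  G = 132
  N = 43
  J = 285 + 2·132 + 3·43 = 678
  U = 270 + 3·678 = 2304
  F = 202 + 3·132 − 678 − 2·2304 = -4688
F: -3555 − (-4688) = 1133

1133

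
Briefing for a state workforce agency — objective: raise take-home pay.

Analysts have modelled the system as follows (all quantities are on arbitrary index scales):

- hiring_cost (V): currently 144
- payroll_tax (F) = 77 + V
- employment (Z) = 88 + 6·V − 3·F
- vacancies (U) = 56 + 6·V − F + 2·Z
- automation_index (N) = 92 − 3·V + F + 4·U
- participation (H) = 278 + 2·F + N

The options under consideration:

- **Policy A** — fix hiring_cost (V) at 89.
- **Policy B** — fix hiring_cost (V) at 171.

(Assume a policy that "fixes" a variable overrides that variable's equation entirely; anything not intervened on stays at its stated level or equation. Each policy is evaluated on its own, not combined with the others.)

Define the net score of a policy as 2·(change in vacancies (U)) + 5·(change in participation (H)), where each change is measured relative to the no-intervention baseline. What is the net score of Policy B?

Baseline:
  V = 144
  F = 77 + 144 = 221
  Z = 88 + 6·144 − 3·221 = 289
  U = 56 + 6·144 − 221 + 2·289 = 1277
  N = 92 − 3·144 + 221 + 4·1277 = 4989
  H = 278 + 2·221 + 4989 = 5709
Policy B (V := 171):
  V = 171
  F = 77 + 171 = 248
  Z = 88 + 6·171 − 3·248 = 370
  U = 56 + 6·171 − 248 + 2·370 = 1574
  N = 92 − 3·171 + 248 + 4·1574 = 6123
  H = 278 + 2·248 + 6123 = 6897
ΔU = 1574 − 1277 = 297; ΔH = 6897 − 5709 = 1188
Score = 2·297 + 5·1188 = 6534

6534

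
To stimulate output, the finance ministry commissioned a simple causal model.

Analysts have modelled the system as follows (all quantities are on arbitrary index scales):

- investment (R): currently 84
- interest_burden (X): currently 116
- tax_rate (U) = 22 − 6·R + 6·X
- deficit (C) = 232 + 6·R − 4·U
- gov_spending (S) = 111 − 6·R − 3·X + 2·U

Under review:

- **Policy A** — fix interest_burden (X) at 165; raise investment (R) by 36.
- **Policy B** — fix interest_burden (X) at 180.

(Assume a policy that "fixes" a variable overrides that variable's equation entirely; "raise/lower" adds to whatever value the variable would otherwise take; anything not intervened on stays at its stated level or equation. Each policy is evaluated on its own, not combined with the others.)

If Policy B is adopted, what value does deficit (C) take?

Policy B (X := 180):
  R = 84
  X = 180
  U = 22 − 6·84 + 6·180 = 598
  C = 232 + 6·84 − 4·598 = -1656

-1656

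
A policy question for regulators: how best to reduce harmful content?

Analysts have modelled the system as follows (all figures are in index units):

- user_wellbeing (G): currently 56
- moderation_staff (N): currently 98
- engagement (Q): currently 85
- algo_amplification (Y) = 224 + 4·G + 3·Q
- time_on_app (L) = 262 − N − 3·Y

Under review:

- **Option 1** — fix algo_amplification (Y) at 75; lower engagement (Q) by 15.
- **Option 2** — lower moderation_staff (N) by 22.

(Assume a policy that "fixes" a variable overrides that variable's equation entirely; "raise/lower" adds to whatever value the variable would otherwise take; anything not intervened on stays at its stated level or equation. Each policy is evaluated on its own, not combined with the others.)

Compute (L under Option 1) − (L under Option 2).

1862

Option 1 (Y := 75, Q − 15):
  G = 56
  N = 98
  Q = 85 − 15 = 70
  Y = 75
  L = 262 − 98 − 3·75 = -61
Option 2 (N − 22):
  G = 56
  N = 98 − 22 = 76
  Q = 85
  Y = 224 + 4·56 + 3·85 = 703
  L = 262 − 76 − 3·703 = -1923
L: -61 − (-1923) = 1862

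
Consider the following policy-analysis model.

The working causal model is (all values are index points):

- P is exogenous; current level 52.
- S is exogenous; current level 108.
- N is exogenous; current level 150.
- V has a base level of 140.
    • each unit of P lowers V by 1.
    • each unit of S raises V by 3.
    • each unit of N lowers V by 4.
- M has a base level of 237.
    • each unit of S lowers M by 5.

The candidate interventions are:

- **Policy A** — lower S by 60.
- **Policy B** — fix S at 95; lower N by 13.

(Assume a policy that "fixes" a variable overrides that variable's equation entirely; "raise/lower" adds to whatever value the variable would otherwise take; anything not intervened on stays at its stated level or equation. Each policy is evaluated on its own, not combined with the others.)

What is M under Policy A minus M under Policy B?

235

Policy A (S − 60):
  S = 108 − 60 = 48
  M = 237 − 5·48 = -3
Policy B (S := 95, N − 13):
  S = 95
  M = 237 − 5·95 = -238
M: -3 − (-238) = 235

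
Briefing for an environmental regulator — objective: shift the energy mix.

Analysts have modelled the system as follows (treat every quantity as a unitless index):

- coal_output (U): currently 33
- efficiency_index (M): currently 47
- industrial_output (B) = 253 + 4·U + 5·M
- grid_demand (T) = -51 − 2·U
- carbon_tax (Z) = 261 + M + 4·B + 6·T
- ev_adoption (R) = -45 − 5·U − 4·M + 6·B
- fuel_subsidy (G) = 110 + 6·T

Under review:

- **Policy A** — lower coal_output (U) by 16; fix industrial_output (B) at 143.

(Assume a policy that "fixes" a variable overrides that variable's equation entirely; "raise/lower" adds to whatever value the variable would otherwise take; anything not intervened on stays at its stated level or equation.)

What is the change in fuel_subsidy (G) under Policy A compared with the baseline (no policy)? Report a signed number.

192

Baseline:
  U = 33
  T = -51 − 2·33 = -117
  G = 110 + 6·(-117) = -592
Policy A (U − 16, B := 143):
  U = 33 − 16 = 17
  T = -51 − 2·17 = -85
  G = 110 + 6·(-85) = -400
Change in G: -400 − (-592) = 192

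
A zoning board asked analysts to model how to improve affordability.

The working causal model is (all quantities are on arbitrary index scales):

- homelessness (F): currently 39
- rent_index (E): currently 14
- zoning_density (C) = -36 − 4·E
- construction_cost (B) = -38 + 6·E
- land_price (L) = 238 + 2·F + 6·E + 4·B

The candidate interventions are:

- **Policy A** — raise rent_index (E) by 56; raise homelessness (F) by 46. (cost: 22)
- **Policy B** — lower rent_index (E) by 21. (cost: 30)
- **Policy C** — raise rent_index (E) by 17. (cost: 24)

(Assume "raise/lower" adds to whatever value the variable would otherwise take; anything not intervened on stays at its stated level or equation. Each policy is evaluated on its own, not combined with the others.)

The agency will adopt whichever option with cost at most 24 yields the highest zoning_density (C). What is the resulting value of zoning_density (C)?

-160

Policy A (E + 56, F + 46):
  E = 14 + 56 = 70
  C = -36 − 4·70 = -316
Policy C (E + 17):
  E = 14 + 17 = 31
  C = -36 − 4·31 = -160
Comparing — Policy A: C=-316, Policy C: C=-160. Highest is -160 (Policy C).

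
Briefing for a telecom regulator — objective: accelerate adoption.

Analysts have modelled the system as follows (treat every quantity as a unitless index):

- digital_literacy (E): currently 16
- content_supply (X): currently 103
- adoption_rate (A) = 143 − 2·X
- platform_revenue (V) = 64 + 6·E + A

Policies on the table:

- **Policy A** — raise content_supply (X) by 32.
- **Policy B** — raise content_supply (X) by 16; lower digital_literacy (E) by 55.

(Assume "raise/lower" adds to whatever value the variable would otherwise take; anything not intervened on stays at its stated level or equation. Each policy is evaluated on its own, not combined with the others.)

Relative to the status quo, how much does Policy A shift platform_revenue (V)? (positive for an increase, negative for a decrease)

Baseline:
  E = 16
  X = 103
  A = 143 − 2·103 = -63
  V = 64 + 6·16 + (-63) = 97
Policy A (X + 32):
  E = 16
  X = 103 + 32 = 135
  A = 143 − 2·135 = -127
  V = 64 + 6·16 + (-127) = 33
Change in V: 33 − 97 = -64

-64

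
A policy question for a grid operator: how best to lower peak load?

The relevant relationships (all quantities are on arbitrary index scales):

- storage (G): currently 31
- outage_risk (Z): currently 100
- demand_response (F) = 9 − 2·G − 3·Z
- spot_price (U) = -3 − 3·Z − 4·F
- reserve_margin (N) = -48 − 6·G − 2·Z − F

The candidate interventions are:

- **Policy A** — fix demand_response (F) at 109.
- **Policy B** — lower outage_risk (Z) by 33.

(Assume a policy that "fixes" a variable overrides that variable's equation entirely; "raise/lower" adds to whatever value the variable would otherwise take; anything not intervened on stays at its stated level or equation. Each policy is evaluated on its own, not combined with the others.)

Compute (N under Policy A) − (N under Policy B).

-429

Policy A (F := 109):
  G = 31
  Z = 100
  F = 109
  N = -48 − 6·31 − 2·100 − 109 = -543
Policy B (Z − 33):
  G = 31
  Z = 100 − 33 = 67
  F = 9 − 2·31 − 3·67 = -254
  N = -48 − 6·31 − 2·67 − (-254) = -114
N: -543 − (-114) = -429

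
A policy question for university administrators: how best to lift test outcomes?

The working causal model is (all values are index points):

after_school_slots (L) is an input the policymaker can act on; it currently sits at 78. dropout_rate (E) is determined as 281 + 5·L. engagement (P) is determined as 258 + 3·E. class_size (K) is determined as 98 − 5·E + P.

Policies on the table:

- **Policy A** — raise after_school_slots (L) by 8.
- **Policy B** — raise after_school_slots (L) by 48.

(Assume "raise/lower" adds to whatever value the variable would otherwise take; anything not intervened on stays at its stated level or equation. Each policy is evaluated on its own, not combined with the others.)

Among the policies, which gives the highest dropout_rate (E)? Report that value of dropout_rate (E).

Policy A (L + 8):
  L = 78 + 8 = 86
  E = 281 + 5·86 = 711
Policy B (L + 48):
  L = 78 + 48 = 126
  E = 281 + 5·126 = 911
Comparing — Policy A: E=711, Policy B: E=911. Highest is 911 (Policy B).

911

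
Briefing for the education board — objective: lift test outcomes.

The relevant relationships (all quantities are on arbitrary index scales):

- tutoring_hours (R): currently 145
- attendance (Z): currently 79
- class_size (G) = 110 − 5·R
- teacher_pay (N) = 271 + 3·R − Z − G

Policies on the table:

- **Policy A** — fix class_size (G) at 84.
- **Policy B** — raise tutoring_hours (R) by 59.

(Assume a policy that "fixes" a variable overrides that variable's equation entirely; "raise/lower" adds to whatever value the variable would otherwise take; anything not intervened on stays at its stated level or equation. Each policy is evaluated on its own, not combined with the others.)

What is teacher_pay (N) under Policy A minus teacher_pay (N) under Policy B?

Policy A (G := 84):
  R = 145
  Z = 79
  G = 84
  N = 271 + 3·145 − 79 − 84 = 543
Policy B (R + 59):
  R = 145 + 59 = 204
  Z = 79
  G = 110 − 5·204 = -910
  N = 271 + 3·204 − 79 − (-910) = 1714
N: 543 − 1714 = -1171

-1171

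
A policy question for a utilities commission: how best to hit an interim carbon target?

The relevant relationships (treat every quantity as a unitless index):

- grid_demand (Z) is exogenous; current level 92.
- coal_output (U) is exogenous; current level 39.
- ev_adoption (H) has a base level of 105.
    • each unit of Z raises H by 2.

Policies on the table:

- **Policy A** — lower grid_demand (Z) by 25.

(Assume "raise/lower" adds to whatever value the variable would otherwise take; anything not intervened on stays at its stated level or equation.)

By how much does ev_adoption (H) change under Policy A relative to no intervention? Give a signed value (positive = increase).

-50

Baseline:
  Z = 92
  H = 105 + 2·92 = 289
Policy A (Z − 25):
  Z = 92 − 25 = 67
  H = 105 + 2·67 = 239
Change in H: 239 − 289 = -50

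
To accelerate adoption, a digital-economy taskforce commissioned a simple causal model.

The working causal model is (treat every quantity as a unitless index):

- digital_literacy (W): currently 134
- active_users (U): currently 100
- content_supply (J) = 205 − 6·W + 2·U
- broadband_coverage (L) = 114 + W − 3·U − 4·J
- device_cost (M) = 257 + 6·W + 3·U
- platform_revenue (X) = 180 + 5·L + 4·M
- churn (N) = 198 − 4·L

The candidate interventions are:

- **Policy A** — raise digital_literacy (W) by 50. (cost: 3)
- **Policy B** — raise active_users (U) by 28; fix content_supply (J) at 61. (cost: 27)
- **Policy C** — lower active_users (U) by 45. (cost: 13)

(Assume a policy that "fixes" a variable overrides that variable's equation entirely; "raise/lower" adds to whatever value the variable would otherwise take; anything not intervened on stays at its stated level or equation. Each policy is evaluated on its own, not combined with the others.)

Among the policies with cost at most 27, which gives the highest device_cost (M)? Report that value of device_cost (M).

Policy A (W + 50):
  W = 134 + 50 = 184
  U = 100
  M = 257 + 6·184 + 3·100 = 1661
Policy B (U + 28, J := 61):
  W = 134
  U = 100 + 28 = 128
  M = 257 + 6·134 + 3·128 = 1445
Policy C (U − 45):
  W = 134
  U = 100 − 45 = 55
  M = 257 + 6·134 + 3·55 = 1226
Comparing — Policy A: M=1661, Policy B: M=1445, Policy C: M=1226. Highest is 1661 (Policy A).

1661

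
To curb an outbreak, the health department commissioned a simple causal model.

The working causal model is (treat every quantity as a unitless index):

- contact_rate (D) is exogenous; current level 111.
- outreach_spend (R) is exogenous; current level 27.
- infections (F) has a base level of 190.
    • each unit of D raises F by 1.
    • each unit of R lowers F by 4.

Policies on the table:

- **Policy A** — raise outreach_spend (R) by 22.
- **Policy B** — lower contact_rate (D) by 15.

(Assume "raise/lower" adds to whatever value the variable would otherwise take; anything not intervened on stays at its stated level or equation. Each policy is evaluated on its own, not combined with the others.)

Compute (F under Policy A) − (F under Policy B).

Policy A (R + 22):
  D = 111
  R = 27 + 22 = 49
  F = 190 + 111 − 4·49 = 105
Policy B (D − 15):
  D = 111 − 15 = 96
  R = 27
  F = 190 + 96 − 4·27 = 178
F: 105 − 178 = -73

-73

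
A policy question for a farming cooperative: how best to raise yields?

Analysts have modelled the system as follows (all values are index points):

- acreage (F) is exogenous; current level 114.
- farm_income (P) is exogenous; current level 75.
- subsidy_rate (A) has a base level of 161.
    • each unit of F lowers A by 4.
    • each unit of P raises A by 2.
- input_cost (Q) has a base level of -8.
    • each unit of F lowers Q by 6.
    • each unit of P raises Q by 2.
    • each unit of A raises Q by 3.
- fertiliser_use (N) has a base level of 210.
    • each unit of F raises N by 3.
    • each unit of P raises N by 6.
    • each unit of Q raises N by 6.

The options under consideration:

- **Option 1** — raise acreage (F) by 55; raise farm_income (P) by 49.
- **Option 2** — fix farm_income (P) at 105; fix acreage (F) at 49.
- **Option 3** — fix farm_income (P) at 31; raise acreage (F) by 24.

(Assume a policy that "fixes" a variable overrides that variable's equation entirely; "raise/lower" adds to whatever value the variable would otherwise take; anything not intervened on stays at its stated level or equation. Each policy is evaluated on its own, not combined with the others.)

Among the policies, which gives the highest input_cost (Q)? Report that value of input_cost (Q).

Option 1 (F + 55, P + 49):
  F = 114 + 55 = 169
  P = 75 + 49 = 124
  A = 161 − 4·169 + 2·124 = -267
  Q = -8 − 6·169 + 2·124 + 3·(-267) = -1575
Option 2 (P := 105, F := 49):
  F = 49
  P = 105
  A = 161 − 4·49 + 2·105 = 175
  Q = -8 − 6·49 + 2·105 + 3·175 = 433
Option 3 (P := 31, F + 24):
  F = 114 + 24 = 138
  P = 31
  A = 161 − 4·138 + 2·31 = -329
  Q = -8 − 6·138 + 2·31 + 3·(-329) = -1761
Comparing — Option 1: Q=-1575, Option 2: Q=433, Option 3: Q=-1761. Highest is 433 (Option 2).

433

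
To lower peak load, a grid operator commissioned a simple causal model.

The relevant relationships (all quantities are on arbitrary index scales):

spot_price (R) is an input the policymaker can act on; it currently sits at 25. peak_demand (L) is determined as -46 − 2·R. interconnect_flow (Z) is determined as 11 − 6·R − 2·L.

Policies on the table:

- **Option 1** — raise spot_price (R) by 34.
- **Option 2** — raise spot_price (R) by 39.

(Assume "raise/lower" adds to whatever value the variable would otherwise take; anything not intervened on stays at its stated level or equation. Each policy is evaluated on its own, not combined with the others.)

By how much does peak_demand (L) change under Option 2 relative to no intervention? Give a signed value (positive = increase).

Baseline:
  R = 25
  L = -46 − 2·25 = -96
Option 2 (R + 39):
  R = 25 + 39 = 64
  L = -46 − 2·64 = -174
Change in L: -174 − (-96) = -78

-78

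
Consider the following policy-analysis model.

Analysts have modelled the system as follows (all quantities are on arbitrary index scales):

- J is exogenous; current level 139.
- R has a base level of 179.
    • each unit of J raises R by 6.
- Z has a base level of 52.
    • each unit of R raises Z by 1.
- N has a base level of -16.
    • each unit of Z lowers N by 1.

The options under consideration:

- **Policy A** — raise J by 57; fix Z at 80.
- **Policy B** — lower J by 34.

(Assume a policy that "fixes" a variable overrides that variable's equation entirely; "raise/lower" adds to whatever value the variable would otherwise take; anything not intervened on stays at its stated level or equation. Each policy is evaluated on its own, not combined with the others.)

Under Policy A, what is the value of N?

-96

Policy A (J + 57, Z := 80):
  J = 139 + 57 = 196
  R = 179 + 6·196 = 1355
  Z = 80
  N = -16 − 80 = -96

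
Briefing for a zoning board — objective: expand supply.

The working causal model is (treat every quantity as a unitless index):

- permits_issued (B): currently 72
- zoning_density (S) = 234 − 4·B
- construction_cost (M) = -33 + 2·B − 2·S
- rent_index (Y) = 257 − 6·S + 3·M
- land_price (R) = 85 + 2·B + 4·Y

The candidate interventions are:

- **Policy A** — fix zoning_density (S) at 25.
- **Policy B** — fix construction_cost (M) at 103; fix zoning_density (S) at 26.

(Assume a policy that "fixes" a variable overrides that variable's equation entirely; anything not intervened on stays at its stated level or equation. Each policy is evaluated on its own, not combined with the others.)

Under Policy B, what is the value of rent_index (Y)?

410

Policy B (M := 103, S := 26):
  B = 72
  S = 26
  M = 103
  Y = 257 − 6·26 + 3·103 = 410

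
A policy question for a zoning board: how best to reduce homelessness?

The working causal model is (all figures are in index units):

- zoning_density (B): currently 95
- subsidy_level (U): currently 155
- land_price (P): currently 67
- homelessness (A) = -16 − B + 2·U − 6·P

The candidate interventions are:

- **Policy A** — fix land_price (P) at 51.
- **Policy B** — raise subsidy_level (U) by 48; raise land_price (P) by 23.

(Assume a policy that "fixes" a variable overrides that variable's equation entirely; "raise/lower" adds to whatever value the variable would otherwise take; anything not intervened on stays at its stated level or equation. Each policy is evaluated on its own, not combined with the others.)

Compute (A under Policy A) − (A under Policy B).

138

Policy A (P := 51):
  B = 95
  U = 155
  P = 51
  A = -16 − 95 + 2·155 − 6·51 = -107
Policy B (U + 48, P + 23):
  B = 95
  U = 155 + 48 = 203
  P = 67 + 23 = 90
  A = -16 − 95 + 2·203 − 6·90 = -245
A: -107 − (-245) = 138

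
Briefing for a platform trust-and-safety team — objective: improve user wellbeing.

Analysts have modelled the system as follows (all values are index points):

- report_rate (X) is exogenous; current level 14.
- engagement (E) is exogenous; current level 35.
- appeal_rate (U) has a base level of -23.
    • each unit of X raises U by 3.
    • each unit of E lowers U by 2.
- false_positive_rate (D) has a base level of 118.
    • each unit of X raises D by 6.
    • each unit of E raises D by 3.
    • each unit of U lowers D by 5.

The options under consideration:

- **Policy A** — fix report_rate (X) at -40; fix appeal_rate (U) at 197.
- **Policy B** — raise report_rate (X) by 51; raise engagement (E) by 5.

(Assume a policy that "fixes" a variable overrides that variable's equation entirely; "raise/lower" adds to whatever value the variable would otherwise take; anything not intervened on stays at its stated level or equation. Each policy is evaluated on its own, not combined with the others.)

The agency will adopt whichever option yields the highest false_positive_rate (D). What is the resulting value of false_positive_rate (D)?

Policy A (X := -40, U := 197):
  X = -40
  E = 35
  U = 197
  D = 118 + 6·(-40) + 3·35 − 5·197 = -1002
Policy B (X + 51, E + 5):
  X = 14 + 51 = 65
  E = 35 + 5 = 40
  U = -23 + 3·65 − 2·40 = 92
  D = 118 + 6·65 + 3·40 − 5·92 = 168
Comparing — Policy A: D=-1002, Policy B: D=168. Highest is 168 (Policy B).

168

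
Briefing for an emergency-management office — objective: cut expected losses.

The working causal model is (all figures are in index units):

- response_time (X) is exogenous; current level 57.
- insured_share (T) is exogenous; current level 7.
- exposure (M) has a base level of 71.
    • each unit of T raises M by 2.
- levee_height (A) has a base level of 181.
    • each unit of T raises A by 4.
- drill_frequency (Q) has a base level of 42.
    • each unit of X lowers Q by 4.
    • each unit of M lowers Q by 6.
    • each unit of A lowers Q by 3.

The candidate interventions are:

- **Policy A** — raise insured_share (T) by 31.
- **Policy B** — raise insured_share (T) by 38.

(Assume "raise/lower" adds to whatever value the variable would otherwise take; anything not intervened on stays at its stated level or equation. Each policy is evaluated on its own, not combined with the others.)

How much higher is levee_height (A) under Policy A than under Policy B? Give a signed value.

-28

Policy A (T + 31):
  T = 7 + 31 = 38
  A = 181 + 4·38 = 333
Policy B (T + 38):
  T = 7 + 38 = 45
  A = 181 + 4·45 = 361
A: 333 − 361 = -28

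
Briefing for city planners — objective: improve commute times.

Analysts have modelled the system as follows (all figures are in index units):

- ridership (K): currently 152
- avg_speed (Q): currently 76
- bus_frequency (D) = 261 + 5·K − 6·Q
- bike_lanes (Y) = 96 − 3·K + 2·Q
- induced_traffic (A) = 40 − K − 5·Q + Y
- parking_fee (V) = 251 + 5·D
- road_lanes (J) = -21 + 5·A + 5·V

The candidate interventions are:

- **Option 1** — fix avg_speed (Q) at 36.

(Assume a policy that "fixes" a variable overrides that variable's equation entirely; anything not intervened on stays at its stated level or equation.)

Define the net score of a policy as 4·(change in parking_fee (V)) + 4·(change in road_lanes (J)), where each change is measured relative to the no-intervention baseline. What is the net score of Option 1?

Baseline:
  K = 152
  Q = 76
  D = 261 + 5·152 − 6·76 = 565
  Y = 96 − 3·152 + 2·76 = -208
  A = 40 − 152 − 5·76 + (-208) = -700
  V = 251 + 5·565 = 3076
  J = -21 + 5·(-700) + 5·3076 = 11859
Option 1 (Q := 36):
  K = 152
  Q = 36
  D = 261 + 5·152 − 6·36 = 805
  Y = 96 − 3·152 + 2·36 = -288
  A = 40 − 152 − 5·36 + (-288) = -580
  V = 251 + 5·805 = 4276
  J = -21 + 5·(-580) + 5·4276 = 18459
ΔV = 4276 − 3076 = 1200; ΔJ = 18459 − 11859 = 6600
Score = 4·1200 + 4·6600 = 31200

31200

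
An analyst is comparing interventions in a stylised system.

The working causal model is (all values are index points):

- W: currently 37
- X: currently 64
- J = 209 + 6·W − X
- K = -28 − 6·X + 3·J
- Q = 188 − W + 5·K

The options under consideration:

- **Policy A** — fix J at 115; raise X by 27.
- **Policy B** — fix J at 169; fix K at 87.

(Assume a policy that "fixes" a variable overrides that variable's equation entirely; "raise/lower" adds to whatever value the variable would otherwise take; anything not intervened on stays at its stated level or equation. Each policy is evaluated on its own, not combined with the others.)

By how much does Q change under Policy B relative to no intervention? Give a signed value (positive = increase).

Baseline:
  W = 37
  X = 64
  J = 209 + 6·37 − 64 = 367
  K = -28 − 6·64 + 3·367 = 689
  Q = 188 − 37 + 5·689 = 3596
Policy B (J := 169, K := 87):
  W = 37
  X = 64
  J = 169
  K = 87
  Q = 188 − 37 + 5·87 = 586
Change in Q: 586 − 3596 = -3010

-3010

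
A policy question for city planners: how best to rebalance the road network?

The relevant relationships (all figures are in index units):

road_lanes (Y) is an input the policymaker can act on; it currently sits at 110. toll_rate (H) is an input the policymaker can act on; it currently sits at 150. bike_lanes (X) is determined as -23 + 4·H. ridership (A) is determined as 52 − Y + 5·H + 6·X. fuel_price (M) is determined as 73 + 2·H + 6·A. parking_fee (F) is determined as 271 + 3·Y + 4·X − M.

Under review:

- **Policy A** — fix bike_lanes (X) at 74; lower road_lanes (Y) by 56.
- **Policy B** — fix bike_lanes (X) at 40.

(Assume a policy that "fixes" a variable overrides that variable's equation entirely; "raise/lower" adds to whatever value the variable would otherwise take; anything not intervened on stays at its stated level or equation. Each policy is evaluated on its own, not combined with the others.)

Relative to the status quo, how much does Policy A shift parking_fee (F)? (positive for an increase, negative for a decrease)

Baseline:
  Y = 110
  H = 150
  X = -23 + 4·150 = 577
  A = 52 − 110 + 5·150 + 6·577 = 4154
  M = 73 + 2·150 + 6·4154 = 25297
  F = 271 + 3·110 + 4·577 − 25297 = -22388
Policy A (X := 74, Y − 56):
  Y = 110 − 56 = 54
  H = 150
  X = 74
  A = 52 − 54 + 5·150 + 6·74 = 1192
  M = 73 + 2·150 + 6·1192 = 7525
  F = 271 + 3·54 + 4·74 − 7525 = -6796
Change in F: -6796 − (-22388) = 15592

15592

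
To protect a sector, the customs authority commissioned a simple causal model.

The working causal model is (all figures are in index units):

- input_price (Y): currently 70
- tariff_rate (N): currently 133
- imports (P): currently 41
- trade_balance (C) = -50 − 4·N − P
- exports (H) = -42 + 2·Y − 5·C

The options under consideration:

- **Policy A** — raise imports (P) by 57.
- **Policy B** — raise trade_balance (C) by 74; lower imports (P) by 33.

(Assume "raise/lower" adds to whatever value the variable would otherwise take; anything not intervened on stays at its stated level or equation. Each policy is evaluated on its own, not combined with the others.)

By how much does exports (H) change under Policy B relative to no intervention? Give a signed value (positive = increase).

-535

Baseline:
  Y = 70
  N = 133
  P = 41
  C = -50 − 4·133 − 41 = -623
  H = -42 + 2·70 − 5·(-623) = 3213
Policy B (C + 74, P − 33):
  Y = 70
  N = 133
  P = 41 − 33 = 8
  C = -50 − 4·133 − 8 (+74 from intervention) = -516
  H = -42 + 2·70 − 5·(-516) = 2678
Change in H: 2678 − 3213 = -535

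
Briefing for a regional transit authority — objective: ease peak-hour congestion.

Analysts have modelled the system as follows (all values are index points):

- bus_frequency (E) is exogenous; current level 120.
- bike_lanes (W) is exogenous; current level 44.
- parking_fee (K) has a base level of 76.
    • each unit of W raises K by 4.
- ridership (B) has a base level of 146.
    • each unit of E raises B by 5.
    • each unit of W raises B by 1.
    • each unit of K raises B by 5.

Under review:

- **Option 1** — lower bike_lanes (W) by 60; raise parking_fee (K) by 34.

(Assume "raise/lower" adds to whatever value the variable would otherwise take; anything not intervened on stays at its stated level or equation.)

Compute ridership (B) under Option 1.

Option 1 (W − 60, K + 34):
  E = 120
  W = 44 − 60 = -16
  K = 76 + 4·(-16) (+34 from intervention) = 46
  B = 146 + 5·120 + (-16) + 5·46 = 960

960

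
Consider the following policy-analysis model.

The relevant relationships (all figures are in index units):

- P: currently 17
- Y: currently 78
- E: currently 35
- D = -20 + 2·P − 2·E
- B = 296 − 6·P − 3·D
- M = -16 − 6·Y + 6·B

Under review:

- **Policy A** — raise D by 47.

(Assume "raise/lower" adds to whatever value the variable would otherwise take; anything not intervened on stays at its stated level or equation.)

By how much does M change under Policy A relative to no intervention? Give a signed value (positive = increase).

Baseline:
  P = 17
  Y = 78
  E = 35
  D = -20 + 2·17 − 2·35 = -56
  B = 296 − 6·17 − 3·(-56) = 362
  M = -16 − 6·78 + 6·362 = 1688
Policy A (D + 47):
  P = 17
  Y = 78
  E = 35
  D = -20 + 2·17 − 2·35 (+47 from intervention) = -9
  B = 296 − 6·17 − 3·(-9) = 221
  M = -16 − 6·78 + 6·221 = 842
Change in M: 842 − 1688 = -846

-846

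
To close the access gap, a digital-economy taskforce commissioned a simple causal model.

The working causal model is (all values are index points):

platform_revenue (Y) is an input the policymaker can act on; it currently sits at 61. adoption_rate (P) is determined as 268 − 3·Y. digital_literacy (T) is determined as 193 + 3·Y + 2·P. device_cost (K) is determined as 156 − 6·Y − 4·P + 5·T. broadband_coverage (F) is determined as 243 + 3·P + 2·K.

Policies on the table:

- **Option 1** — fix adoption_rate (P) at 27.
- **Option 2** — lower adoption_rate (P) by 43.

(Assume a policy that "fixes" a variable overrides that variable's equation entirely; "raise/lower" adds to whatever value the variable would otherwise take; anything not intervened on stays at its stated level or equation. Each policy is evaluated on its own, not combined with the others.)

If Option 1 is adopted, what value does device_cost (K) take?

Option 1 (P := 27):
  Y = 61
  P = 27
  T = 193 + 3·61 + 2·27 = 430
  K = 156 − 6·61 − 4·27 + 5·430 = 1832

1832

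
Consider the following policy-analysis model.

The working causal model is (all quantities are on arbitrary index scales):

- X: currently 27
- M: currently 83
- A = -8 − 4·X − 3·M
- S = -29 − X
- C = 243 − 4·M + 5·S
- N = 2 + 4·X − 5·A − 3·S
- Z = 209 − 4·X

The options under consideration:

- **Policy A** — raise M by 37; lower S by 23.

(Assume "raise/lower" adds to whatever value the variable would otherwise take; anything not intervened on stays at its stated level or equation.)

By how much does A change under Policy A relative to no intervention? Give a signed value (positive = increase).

-111

Baseline:
  X = 27
  M = 83
  A = -8 − 4·27 − 3·83 = -365
Policy A (M + 37, S − 23):
  X = 27
  M = 83 + 37 = 120
  A = -8 − 4·27 − 3·120 = -476
Change in A: -476 − (-365) = -111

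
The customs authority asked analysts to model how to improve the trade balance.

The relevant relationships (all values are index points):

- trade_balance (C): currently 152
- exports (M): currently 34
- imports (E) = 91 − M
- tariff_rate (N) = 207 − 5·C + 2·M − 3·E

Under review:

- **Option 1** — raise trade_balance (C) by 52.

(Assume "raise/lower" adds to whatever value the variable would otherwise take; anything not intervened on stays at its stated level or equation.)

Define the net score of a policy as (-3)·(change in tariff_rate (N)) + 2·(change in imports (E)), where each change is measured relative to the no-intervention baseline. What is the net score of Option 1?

Baseline:
  C = 152
  M = 34
  E = 91 − 34 = 57
  N = 207 − 5·152 + 2·34 − 3·57 = -656
Option 1 (C + 52):
  C = 152 + 52 = 204
  M = 34
  E = 91 − 34 = 57
  N = 207 − 5·204 + 2·34 − 3·57 = -916
ΔN = -916 − (-656) = -260; ΔE = 57 − 57 = 0
Score = (-3)·(-260) + 2·0 = 780

780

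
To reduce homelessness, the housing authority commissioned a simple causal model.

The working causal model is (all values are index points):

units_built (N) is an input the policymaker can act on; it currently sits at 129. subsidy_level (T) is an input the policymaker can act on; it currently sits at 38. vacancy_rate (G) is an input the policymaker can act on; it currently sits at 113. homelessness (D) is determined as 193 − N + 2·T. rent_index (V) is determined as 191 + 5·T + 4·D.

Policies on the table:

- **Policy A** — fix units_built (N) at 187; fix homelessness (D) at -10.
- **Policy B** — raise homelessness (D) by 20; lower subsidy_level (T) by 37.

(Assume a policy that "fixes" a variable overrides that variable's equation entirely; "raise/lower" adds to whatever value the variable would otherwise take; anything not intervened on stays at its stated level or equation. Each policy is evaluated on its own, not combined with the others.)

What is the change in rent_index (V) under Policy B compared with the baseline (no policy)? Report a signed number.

Baseline:
  N = 129
  T = 38
  D = 193 − 129 + 2·38 = 140
  V = 191 + 5·38 + 4·140 = 941
Policy B (D + 20, T − 37):
  N = 129
  T = 38 − 37 = 1
  D = 193 − 129 + 2·1 (+20 from intervention) = 86
  V = 191 + 5·1 + 4·86 = 540
Change in V: 540 − 941 = -401

-401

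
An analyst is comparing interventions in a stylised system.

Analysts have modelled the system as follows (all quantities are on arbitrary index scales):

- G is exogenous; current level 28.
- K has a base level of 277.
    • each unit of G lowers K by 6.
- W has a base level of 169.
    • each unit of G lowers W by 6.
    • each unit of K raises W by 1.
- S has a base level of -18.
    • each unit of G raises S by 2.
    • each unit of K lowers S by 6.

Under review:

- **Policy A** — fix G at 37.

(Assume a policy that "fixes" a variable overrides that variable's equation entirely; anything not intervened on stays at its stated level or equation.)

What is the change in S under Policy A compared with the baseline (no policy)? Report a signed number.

Baseline:
  G = 28
  K = 277 − 6·28 = 109
  S = -18 + 2·28 − 6·109 = -616
Policy A (G := 37):
  G = 37
  K = 277 − 6·37 = 55
  S = -18 + 2·37 − 6·55 = -274
Change in S: -274 − (-616) = 342

342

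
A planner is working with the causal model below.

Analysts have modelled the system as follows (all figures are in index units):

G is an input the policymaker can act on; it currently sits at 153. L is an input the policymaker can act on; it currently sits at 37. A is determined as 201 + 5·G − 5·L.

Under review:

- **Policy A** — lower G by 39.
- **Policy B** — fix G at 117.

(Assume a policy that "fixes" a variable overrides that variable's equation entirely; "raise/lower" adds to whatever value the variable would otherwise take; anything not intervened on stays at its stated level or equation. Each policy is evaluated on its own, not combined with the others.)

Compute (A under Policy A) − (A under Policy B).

Policy A (G − 39):
  G = 153 − 39 = 114
  L = 37
  A = 201 + 5·114 − 5·37 = 586
Policy B (G := 117):
  G = 117
  L = 37
  A = 201 + 5·117 − 5·37 = 601
A: 586 − 601 = -15

-15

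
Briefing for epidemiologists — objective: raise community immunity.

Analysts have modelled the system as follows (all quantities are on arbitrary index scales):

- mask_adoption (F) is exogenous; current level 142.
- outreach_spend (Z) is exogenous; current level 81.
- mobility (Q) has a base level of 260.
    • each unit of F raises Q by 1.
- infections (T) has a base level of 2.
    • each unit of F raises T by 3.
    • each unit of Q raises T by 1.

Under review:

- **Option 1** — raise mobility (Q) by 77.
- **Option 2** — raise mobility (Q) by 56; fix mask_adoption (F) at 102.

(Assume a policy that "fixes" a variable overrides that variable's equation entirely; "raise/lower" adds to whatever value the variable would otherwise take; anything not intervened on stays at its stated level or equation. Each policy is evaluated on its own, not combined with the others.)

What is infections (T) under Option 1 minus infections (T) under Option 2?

Option 1 (Q + 77):
  F = 142
  Q = 260 + 142 (+77 from intervention) = 479
  T = 2 + 3·142 + 479 = 907
Option 2 (Q + 56, F := 102):
  F = 102
  Q = 260 + 102 (+56 from intervention) = 418
  T = 2 + 3·102 + 418 = 726
T: 907 − 726 = 181

181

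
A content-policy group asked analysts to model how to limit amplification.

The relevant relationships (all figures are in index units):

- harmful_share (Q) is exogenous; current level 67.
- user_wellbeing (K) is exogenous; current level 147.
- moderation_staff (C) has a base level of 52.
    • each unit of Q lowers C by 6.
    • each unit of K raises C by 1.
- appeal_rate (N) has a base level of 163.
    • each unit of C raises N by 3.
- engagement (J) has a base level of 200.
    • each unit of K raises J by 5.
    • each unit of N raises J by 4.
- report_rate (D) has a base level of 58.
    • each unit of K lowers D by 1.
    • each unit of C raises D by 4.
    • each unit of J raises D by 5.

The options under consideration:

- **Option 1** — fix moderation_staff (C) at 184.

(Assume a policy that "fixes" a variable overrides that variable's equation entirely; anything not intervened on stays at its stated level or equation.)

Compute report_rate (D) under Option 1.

Option 1 (C := 184):
  Q = 67
  K = 147
  C = 184
  N = 163 + 3·184 = 715
  J = 200 + 5·147 + 4·715 = 3795
  D = 58 − 147 + 4·184 + 5·3795 = 19622

19622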